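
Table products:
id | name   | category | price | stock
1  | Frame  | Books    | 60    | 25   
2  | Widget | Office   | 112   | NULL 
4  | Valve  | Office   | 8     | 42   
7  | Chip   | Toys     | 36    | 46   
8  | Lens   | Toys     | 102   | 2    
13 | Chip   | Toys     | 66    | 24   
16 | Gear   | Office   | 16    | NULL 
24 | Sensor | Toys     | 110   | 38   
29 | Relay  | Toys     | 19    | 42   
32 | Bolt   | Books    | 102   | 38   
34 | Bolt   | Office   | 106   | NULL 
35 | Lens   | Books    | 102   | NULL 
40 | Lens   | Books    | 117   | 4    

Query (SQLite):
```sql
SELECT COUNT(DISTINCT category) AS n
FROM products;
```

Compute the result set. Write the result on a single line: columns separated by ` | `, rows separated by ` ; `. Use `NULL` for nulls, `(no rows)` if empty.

3

Count distinct non-NULL category values.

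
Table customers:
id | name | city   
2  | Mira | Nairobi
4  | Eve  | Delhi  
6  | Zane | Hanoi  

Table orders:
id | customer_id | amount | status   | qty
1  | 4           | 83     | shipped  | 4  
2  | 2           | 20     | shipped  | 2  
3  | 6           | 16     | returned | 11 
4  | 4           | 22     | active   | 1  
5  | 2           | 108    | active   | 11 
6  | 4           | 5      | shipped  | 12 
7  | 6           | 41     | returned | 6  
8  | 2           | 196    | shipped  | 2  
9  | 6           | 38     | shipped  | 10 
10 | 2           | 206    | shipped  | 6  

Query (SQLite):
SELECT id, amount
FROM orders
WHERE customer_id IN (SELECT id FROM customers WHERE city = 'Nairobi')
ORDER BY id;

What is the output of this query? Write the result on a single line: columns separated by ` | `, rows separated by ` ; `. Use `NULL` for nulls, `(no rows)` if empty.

2 | 20 ; 5 | 108 ; 8 | 196 ; 10 | 206

Inner query: customers.id where city = 'Nairobi'.
Outer: keep orders rows whose customer_id is in that set.
Inner query → {2}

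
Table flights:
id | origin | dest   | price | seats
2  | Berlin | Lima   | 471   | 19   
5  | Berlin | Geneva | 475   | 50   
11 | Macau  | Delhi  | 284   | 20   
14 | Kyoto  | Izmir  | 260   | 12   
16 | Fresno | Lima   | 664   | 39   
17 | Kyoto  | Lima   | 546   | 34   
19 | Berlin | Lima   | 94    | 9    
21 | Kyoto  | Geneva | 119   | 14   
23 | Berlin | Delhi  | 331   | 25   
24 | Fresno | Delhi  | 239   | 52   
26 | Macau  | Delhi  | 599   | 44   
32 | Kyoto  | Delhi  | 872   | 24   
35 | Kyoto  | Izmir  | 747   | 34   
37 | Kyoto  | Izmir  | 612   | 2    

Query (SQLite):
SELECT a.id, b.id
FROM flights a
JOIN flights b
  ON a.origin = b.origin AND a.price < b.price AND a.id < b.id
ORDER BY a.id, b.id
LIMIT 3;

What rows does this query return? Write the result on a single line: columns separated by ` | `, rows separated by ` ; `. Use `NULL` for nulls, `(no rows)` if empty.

2 | 5 ; 11 | 26 ; 14 | 17

Pairs (a,b) with same origin, a.price < b.price, a.id < b.id.
origin groups: Berlin:{2,5,19,23} Fresno:{16,24} Kyoto:{14,17,21,32,35,37} Macau:{11,26}
Ordered by (a.id, b.id); first 3.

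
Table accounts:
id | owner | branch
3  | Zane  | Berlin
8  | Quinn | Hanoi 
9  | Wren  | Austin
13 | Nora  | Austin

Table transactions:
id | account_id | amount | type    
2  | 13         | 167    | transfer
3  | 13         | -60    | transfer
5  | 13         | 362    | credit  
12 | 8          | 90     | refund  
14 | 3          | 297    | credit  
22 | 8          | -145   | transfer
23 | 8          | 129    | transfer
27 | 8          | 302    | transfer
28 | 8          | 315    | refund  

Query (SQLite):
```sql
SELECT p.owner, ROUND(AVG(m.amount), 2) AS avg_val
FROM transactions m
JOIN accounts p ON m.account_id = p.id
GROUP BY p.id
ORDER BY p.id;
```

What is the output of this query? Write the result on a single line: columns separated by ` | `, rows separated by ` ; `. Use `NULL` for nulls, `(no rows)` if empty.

Join each transactions row to its accounts via account_id.
Group joined rows by accounts.id; compute ROUND(AVG(m.amount), 2) per group.
  3: ids {14} → ROUND(AVG(m.amount), 2)=297
  8: ids {12, 22, 23, 27, 28} → ROUND(AVG(m.amount), 2)=138.2
  13: ids {2, 3, 5} → ROUND(AVG(m.amount), 2)=156.33

Zane | 297 ; Quinn | 138.2 ; Nora | 156.33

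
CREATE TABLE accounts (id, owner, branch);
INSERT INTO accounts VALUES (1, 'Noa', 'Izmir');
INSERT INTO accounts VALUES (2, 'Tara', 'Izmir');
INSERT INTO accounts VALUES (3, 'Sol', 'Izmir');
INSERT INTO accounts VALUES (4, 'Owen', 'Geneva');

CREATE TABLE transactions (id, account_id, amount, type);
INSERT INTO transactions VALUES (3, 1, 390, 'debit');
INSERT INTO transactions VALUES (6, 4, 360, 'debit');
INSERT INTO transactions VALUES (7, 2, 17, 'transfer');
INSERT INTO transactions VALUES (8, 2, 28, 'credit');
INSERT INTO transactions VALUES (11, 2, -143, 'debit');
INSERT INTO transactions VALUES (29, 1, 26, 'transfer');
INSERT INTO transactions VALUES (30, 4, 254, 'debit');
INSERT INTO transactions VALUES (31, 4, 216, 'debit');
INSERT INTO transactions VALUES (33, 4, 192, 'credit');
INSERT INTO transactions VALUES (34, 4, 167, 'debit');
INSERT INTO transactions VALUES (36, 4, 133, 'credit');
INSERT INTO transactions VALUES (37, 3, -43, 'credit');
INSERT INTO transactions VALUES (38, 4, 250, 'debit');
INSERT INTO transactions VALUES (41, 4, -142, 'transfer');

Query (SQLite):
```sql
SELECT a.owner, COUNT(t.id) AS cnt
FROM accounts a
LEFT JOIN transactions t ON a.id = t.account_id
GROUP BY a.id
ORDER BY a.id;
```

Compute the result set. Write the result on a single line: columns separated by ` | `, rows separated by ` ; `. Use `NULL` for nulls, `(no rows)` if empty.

Noa | 2 ; Tara | 3 ; Sol | 1 ; Owen | 8

LEFT JOIN keeps every accounts row; unmatched ones get NULL for transactions columns.
Group by accounts.id and compute COUNT(t.id). COUNT(col) of an all-NULL group is 0.
  1: ids {3, 29} → COUNT(t.id)=2
  2: ids {7, 8, 11} → COUNT(t.id)=3
  3: ids {37} → COUNT(t.id)=1
  4: ids {6, 30, 31, 33, 34, 36, 38, 41} → COUNT(t.id)=8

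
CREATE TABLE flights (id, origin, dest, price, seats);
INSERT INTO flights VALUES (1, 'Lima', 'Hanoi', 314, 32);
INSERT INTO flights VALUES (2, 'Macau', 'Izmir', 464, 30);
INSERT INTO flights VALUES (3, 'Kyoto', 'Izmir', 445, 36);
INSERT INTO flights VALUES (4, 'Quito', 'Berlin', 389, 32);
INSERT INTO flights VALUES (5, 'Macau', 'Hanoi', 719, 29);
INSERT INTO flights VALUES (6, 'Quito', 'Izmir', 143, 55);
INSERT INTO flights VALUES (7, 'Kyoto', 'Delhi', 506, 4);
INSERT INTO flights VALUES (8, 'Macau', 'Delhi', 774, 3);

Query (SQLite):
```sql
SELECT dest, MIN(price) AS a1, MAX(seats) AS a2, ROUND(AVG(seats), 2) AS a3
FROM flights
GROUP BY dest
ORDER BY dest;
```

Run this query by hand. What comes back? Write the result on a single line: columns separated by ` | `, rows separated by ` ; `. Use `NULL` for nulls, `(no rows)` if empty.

Berlin | 389 | 32 | 32 ; Delhi | 506 | 4 | 3.5 ; Hanoi | 314 | 32 | 30.5 ; Izmir | 143 | 55 | 40.33

Group flights by dest.
Per group compute: MIN(price), MAX(seats), ROUND(AVG(seats), 2).
  Berlin: ids {4} → MIN(price)=389, MAX(seats)=32, ROUND(AVG(seats), 2)=32
  Delhi: ids {7, 8} → MIN(price)=506, MAX(seats)=4, ROUND(AVG(seats), 2)=3.5
  Hanoi: ids {1, 5} → MIN(price)=314, MAX(seats)=32, ROUND(AVG(seats), 2)=30.5
  Izmir: ids {2, 3, 6} → MIN(price)=143, MAX(seats)=55, ROUND(AVG(seats), 2)=40.33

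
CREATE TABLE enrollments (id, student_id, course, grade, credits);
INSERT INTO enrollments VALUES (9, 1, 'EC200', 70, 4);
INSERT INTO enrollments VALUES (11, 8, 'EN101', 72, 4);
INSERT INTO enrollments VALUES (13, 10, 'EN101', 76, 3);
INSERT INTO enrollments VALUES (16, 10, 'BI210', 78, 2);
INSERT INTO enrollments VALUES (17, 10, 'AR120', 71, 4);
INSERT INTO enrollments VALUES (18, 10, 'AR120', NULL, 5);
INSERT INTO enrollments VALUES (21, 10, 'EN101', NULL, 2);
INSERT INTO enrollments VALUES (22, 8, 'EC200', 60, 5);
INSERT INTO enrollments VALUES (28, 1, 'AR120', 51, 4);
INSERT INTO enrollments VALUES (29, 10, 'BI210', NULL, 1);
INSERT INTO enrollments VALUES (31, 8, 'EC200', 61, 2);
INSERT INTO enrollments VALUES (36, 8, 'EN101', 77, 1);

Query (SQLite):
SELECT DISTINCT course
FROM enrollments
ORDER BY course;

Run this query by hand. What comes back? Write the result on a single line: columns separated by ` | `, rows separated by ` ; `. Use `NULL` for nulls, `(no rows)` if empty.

Collect distinct course values from enrollments.

AR120 ; BI210 ; EC200 ; EN101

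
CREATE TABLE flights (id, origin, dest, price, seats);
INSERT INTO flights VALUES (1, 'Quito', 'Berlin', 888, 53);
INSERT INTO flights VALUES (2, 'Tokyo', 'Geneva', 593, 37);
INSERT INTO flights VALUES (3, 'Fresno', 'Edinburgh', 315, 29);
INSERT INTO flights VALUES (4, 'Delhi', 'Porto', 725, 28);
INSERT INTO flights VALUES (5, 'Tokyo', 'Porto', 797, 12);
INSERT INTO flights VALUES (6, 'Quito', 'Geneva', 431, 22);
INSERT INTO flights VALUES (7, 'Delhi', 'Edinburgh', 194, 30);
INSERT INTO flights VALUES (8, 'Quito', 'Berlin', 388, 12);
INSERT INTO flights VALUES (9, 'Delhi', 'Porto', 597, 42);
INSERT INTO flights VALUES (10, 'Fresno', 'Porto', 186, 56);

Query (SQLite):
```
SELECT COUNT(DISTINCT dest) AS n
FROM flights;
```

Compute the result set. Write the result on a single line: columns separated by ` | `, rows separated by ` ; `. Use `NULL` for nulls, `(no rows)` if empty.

4

Count distinct non-NULL dest values.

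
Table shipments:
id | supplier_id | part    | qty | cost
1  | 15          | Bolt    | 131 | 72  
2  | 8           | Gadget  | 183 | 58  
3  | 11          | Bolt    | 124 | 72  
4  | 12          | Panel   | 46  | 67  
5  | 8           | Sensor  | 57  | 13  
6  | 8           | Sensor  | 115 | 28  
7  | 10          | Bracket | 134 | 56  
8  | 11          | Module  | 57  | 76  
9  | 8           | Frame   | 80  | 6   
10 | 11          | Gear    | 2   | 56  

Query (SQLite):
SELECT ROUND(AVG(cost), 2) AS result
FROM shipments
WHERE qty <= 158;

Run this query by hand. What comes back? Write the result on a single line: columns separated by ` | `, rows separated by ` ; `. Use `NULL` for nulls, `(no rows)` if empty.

Rows where qty <= 158 → cost values: [72, 72, 67, 13, 28, 56, 76, 6, 56].
AVG = 446 / 9 (rounded to 2 dp).

49.56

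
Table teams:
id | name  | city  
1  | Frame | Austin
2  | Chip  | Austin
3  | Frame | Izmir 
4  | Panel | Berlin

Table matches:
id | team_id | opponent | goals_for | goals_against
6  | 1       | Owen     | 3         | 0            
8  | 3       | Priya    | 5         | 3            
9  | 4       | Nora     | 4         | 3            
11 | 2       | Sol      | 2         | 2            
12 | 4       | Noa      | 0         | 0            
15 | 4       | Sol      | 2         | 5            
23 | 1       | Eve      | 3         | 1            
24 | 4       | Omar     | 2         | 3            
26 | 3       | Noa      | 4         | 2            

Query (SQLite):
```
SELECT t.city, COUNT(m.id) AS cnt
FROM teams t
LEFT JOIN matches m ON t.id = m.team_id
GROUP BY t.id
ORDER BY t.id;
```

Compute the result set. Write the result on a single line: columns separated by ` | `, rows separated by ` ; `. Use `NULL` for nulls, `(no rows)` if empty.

Austin | 2 ; Austin | 1 ; Izmir | 2 ; Berlin | 4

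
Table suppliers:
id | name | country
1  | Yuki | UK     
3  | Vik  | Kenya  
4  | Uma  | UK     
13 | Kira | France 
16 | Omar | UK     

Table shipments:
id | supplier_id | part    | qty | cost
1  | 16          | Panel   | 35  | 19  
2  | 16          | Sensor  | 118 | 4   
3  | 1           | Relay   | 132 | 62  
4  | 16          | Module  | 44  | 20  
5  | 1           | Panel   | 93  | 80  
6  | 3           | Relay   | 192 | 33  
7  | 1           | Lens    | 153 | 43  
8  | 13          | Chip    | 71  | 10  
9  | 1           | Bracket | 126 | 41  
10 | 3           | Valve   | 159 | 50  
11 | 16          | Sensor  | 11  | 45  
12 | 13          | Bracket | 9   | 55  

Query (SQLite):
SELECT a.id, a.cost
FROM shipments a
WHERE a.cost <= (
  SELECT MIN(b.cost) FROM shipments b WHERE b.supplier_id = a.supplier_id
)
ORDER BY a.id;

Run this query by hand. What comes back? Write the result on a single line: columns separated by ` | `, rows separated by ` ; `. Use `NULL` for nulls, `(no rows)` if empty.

For each shipments row a, compute MIN(cost) over rows sharing a.supplier_id.
Keep row a if a.cost <= that per-group MIN.
  supplier_id=1: MIN(cost) = 41
  supplier_id=3: MIN(cost) = 33
  supplier_id=13: MIN(cost) = 10
  supplier_id=16: MIN(cost) = 4

2 | 4 ; 6 | 33 ; 8 | 10 ; 9 | 41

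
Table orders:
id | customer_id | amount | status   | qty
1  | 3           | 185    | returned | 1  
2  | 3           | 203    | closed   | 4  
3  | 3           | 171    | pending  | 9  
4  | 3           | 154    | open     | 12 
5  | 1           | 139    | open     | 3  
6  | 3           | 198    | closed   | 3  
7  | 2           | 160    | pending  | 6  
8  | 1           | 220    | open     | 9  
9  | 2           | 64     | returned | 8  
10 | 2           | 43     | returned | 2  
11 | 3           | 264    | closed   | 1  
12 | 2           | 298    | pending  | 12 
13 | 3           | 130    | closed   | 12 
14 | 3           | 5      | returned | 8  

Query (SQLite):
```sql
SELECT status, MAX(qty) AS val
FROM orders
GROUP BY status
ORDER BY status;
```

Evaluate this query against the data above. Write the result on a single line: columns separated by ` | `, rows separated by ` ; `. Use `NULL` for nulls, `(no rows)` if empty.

Partition orders by status; compute MAX(qty) within each group.
  closed: ids {2, 6, 11, 13} → MAX(qty)=12
  open: ids {4, 5, 8} → MAX(qty)=12
  pending: ids {3, 7, 12} → MAX(qty)=12
  returned: ids {1, 9, 10, 14} → MAX(qty)=8

closed | 12 ; open | 12 ; pending | 12 ; returned | 8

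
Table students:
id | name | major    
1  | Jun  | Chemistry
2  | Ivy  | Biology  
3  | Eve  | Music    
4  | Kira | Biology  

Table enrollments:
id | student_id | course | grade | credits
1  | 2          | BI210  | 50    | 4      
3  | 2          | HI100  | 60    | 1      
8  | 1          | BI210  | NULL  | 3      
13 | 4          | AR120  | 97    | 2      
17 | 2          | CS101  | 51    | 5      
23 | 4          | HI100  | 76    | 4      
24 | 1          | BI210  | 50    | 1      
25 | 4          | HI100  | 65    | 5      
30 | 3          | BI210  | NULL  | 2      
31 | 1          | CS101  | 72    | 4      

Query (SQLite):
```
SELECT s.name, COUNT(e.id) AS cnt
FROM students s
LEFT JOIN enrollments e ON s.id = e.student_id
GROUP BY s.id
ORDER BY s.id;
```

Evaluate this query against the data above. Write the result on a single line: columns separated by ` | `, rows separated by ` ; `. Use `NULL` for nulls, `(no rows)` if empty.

Jun | 3 ; Ivy | 3 ; Eve | 1 ; Kira | 3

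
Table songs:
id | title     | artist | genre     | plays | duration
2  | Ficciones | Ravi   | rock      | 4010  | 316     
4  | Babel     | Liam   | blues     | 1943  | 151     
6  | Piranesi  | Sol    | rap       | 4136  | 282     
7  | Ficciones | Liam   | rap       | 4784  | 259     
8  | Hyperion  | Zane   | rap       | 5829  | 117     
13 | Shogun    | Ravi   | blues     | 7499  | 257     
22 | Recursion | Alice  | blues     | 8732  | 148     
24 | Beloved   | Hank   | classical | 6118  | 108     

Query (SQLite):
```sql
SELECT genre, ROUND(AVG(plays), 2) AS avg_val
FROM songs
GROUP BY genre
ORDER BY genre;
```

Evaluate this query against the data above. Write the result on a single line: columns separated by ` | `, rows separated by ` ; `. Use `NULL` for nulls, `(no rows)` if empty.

Partition songs by genre; compute ROUND(AVG(plays), 2) within each group.
  blues: ids {4, 13, 22} → ROUND(AVG(plays), 2)=6058
  classical: ids {24} → ROUND(AVG(plays), 2)=6118
  rap: ids {6, 7, 8} → ROUND(AVG(plays), 2)=4916.33
  rock: ids {2} → ROUND(AVG(plays), 2)=4010

blues | 6058 ; classical | 6118 ; rap | 4916.33 ; rock | 4010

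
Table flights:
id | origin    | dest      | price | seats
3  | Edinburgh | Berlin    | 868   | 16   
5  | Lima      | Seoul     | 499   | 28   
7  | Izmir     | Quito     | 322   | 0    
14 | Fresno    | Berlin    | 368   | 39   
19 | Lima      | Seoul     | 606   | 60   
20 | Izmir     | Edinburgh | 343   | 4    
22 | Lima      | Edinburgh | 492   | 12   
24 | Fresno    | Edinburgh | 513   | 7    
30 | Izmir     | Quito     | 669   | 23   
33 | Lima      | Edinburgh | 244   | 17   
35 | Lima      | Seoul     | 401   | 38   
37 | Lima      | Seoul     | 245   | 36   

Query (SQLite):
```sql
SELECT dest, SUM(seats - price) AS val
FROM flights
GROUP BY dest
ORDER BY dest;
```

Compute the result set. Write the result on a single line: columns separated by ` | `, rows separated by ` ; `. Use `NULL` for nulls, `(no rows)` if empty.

Berlin | -1181 ; Edinburgh | -1552 ; Quito | -968 ; Seoul | -1589

For each row compute seats - price.
Group by dest; take SUM of the expression per group.
  Berlin: ids {3, 14} → SUM(seats - price)=-1181
  Edinburgh: ids {20, 22, 24, 33} → SUM(seats - price)=-1552
  Quito: ids {7, 30} → SUM(seats - price)=-968
  Seoul: ids {5, 19, 35, 37} → SUM(seats - price)=-1589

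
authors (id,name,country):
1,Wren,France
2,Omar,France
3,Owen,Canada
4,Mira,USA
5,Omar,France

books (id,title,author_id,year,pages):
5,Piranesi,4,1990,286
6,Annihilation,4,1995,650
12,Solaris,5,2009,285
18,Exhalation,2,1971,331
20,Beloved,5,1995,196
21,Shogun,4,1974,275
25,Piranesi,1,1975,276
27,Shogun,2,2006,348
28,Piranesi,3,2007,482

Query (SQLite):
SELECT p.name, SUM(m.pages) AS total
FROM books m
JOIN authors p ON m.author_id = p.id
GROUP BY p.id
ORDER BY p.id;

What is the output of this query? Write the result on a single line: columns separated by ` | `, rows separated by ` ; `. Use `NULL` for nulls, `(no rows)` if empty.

Join each books row to its authors via author_id.
Group joined rows by authors.id; compute SUM(m.pages) per group.
  1: ids {25} → SUM(m.pages)=276
  2: ids {18, 27} → SUM(m.pages)=679
  3: ids {28} → SUM(m.pages)=482
  4: ids {5, 6, 21} → SUM(m.pages)=1211
  5: ids {12, 20} → SUM(m.pages)=481

Wren | 276 ; Omar | 679 ; Owen | 482 ; Mira | 1211 ; Omar | 481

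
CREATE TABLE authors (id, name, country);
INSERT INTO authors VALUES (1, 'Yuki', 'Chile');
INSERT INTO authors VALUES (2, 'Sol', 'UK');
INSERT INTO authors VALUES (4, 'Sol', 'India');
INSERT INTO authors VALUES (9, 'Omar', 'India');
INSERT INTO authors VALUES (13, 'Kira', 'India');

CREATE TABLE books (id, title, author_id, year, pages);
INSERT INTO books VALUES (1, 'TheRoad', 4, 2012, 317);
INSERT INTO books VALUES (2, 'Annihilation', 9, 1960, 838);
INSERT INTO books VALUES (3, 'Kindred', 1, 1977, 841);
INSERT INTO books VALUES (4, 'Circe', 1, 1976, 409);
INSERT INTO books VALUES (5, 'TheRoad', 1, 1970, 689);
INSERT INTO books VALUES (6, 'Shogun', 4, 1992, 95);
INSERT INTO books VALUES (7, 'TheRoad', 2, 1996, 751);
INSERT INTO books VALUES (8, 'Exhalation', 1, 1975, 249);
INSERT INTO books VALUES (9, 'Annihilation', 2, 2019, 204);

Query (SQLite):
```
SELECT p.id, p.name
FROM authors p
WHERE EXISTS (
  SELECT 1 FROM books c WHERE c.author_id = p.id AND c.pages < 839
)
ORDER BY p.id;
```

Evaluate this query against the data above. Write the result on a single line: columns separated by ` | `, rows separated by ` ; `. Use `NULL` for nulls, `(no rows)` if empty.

For each authors row, check whether any books with matching author_id has pages < 839.
Keep rows where that is true.

1 | Yuki ; 2 | Sol ; 4 | Sol ; 9 | Omar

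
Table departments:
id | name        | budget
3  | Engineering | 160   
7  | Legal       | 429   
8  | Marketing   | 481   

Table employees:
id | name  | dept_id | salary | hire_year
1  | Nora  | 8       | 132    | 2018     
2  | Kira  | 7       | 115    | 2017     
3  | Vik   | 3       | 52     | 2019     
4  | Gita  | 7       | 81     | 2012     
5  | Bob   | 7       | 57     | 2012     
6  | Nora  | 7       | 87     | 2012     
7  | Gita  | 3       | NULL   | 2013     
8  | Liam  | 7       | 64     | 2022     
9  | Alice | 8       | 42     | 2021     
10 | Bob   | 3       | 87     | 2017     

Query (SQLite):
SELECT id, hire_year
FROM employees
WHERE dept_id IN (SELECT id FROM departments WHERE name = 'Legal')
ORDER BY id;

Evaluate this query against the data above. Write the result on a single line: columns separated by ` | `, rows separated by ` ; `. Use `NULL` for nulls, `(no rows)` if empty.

Inner query: departments.id where name = 'Legal'.
Outer: keep employees rows whose dept_id is in that set.
Inner query → {7}

2 | 2017 ; 4 | 2012 ; 5 | 2012 ; 6 | 2012 ; 8 | 2022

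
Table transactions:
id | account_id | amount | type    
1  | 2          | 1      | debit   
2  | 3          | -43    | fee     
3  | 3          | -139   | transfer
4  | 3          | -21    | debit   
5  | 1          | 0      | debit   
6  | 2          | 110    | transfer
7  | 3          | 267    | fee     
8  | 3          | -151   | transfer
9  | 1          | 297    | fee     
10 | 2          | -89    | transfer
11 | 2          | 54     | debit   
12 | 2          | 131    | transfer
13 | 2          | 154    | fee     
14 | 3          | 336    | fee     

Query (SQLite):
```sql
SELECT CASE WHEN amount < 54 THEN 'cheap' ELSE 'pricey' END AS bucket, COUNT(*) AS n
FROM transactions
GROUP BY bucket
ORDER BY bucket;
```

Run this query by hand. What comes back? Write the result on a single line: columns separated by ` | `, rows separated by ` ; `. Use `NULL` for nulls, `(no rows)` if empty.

cheap | 7 ; pricey | 7

Bucket rows by amount < 54 → 'cheap' else 'pricey'; count each bucket.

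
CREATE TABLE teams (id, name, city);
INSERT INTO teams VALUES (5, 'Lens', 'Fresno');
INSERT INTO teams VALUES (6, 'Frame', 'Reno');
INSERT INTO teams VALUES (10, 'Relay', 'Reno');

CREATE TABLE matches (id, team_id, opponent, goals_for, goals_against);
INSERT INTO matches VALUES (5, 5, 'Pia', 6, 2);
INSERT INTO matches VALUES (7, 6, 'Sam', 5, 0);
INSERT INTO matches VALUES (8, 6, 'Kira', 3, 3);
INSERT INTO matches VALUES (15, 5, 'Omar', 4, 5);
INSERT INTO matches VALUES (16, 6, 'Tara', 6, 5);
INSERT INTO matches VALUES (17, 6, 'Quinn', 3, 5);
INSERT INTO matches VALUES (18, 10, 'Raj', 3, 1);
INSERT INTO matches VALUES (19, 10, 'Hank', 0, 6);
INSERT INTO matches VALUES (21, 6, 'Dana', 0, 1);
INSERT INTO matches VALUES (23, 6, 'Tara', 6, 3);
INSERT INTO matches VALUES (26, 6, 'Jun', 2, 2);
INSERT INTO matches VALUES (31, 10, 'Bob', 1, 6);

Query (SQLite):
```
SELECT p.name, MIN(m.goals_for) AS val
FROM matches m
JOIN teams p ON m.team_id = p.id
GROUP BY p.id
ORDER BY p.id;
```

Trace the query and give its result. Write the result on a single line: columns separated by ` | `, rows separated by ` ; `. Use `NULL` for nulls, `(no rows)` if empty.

Join each matches row to its teams via team_id.
Group joined rows by teams.id; compute MIN(m.goals_for) per group.
  5: ids {5, 15} → MIN(m.goals_for)=4
  6: ids {7, 8, 16, 17, 21, 23, 26} → MIN(m.goals_for)=0
  10: ids {18, 19, 31} → MIN(m.goals_for)=0

Lens | 4 ; Frame | 0 ; Relay | 0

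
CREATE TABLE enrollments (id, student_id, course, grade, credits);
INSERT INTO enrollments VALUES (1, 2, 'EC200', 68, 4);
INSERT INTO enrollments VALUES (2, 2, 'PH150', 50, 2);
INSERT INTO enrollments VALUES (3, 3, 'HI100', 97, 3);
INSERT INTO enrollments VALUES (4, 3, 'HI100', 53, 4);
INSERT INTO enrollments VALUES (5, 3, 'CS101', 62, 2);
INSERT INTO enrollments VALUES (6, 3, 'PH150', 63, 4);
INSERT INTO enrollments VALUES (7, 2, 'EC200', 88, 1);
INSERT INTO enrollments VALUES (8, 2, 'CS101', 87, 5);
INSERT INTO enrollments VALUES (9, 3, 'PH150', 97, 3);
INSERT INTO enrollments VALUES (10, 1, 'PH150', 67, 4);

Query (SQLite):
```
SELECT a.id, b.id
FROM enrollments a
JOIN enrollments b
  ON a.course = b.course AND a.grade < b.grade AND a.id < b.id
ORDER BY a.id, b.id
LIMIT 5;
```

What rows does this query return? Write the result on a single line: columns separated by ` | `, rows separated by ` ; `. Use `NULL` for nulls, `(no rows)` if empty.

1 | 7 ; 2 | 6 ; 2 | 9 ; 2 | 10 ; 5 | 8

Pairs (a,b) with same course, a.grade < b.grade, a.id < b.id.
course groups: CS101:{5,8} EC200:{1,7} HI100:{3,4} PH150:{2,6,9,10}
Ordered by (a.id, b.id); first 5.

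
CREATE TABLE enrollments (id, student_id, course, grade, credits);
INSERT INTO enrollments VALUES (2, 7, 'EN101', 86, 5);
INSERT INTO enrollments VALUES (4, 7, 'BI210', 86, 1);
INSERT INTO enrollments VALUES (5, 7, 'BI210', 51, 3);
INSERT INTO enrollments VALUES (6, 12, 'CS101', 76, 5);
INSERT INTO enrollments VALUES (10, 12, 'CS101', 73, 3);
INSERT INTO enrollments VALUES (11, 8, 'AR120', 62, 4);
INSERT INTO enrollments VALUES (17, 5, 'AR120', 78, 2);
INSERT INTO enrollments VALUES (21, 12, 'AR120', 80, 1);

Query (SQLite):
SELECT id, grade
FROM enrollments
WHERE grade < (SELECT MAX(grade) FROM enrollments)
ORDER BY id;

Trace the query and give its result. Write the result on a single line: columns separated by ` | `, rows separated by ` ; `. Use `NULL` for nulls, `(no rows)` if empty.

5 | 51 ; 6 | 76 ; 10 | 73 ; 11 | 62 ; 17 | 78 ; 21 | 80

Scalar subquery: MAX(grade) over all enrollments rows = 86.
Keep rows where grade < that value.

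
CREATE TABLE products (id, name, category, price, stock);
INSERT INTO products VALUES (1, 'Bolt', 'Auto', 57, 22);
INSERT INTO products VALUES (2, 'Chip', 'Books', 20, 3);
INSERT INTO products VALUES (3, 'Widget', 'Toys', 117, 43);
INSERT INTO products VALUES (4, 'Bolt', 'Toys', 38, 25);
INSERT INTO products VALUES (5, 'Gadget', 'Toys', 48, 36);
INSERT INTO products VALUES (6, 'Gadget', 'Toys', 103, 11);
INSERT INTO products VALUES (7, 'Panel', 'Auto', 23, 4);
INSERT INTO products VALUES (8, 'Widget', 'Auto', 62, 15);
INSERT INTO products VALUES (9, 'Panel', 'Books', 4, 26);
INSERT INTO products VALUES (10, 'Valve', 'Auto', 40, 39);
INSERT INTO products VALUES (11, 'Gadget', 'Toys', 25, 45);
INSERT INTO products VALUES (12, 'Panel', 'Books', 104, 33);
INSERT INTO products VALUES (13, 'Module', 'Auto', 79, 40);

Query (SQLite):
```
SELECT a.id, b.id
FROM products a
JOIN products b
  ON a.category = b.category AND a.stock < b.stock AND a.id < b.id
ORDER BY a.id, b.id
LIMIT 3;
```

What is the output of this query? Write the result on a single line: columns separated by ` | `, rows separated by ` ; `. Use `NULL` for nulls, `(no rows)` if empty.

1 | 10 ; 1 | 13 ; 2 | 9

Pairs (a,b) with same category, a.stock < b.stock, a.id < b.id.
category groups: Auto:{1,7,8,10,13} Books:{2,9,12} Toys:{3,4,5,6,11}
Ordered by (a.id, b.id); first 3.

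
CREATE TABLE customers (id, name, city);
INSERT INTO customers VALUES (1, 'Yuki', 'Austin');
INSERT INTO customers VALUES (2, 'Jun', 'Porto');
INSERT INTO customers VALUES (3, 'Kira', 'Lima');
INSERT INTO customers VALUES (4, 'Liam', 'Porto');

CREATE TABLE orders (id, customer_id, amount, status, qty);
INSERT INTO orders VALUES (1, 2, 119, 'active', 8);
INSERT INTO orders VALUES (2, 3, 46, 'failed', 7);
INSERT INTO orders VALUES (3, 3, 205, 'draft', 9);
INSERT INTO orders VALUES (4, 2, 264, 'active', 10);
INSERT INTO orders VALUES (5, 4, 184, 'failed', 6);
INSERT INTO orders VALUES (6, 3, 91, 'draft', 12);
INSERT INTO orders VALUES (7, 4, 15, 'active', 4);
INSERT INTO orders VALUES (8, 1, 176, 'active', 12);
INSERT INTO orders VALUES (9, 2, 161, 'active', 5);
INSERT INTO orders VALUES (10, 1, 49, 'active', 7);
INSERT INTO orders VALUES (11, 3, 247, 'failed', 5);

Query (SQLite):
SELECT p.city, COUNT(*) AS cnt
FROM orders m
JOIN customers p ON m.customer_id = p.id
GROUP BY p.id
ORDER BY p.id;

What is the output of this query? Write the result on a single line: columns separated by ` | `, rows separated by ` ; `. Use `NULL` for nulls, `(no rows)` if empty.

Austin | 2 ; Porto | 3 ; Lima | 4 ; Porto | 2

Join each orders row to its customers via customer_id.
Group joined rows by customers.id; compute COUNT(*) per group.
  1: ids {8, 10} → COUNT(*)=2
  2: ids {1, 4, 9} → COUNT(*)=3
  3: ids {2, 3, 6, 11} → COUNT(*)=4
  4: ids {5, 7} → COUNT(*)=2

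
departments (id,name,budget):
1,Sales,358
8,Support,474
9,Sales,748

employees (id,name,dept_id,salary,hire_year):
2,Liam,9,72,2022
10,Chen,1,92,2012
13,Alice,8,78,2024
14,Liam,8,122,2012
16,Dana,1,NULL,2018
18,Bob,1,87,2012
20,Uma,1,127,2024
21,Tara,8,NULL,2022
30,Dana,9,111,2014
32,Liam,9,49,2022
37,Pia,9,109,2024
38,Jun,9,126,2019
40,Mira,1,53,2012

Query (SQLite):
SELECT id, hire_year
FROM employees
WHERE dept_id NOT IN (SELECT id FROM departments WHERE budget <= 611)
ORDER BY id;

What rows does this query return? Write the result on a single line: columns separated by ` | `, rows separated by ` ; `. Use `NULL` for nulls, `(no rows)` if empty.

Inner query: departments.id where budget <= 611.
Outer: keep employees rows whose dept_id is not in that set.
Inner query → {1, 8}

2 | 2022 ; 30 | 2014 ; 32 | 2022 ; 37 | 2024 ; 38 | 2019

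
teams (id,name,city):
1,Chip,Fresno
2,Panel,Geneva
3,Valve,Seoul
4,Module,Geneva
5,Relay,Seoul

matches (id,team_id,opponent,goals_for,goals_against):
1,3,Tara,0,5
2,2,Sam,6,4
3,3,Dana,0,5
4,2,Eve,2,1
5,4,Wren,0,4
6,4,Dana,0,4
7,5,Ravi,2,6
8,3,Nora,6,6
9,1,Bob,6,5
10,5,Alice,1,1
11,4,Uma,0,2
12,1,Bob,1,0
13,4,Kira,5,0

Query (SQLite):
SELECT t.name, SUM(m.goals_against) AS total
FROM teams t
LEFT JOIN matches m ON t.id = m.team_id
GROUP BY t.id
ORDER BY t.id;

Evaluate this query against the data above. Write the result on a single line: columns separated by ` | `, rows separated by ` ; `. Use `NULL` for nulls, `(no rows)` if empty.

LEFT JOIN keeps every teams row; unmatched ones get NULL for matches columns.
Group by teams.id and compute SUM(m.goals_against). SUM over an all-NULL group is NULL.
  1: ids {9, 12} → SUM(m.goals_against)=5
  2: ids {2, 4} → SUM(m.goals_against)=5
  3: ids {1, 3, 8} → SUM(m.goals_against)=16
  4: ids {5, 6, 11, 13} → SUM(m.goals_against)=10
  5: ids {7, 10} → SUM(m.goals_against)=7

Chip | 5 ; Panel | 5 ; Valve | 16 ; Module | 10 ; Relay | 7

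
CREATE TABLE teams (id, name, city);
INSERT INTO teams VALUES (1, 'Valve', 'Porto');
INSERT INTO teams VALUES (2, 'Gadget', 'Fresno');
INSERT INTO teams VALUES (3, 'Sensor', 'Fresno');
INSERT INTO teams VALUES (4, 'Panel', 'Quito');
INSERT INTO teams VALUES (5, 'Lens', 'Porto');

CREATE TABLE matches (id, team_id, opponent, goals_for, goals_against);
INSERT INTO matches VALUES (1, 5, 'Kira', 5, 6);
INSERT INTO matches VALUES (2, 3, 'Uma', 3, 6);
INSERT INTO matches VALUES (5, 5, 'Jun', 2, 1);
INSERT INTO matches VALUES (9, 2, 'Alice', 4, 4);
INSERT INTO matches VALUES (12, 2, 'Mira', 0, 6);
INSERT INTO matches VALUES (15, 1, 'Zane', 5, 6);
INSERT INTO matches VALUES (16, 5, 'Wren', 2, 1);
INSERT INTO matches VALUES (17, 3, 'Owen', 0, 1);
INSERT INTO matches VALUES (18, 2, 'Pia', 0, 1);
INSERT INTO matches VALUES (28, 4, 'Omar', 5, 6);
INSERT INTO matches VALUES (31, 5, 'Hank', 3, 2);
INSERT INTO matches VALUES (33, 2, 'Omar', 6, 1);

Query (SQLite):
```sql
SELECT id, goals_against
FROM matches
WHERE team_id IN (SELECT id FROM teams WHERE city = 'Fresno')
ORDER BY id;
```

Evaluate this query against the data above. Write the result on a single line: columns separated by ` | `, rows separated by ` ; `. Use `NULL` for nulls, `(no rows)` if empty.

2 | 6 ; 9 | 4 ; 12 | 6 ; 17 | 1 ; 18 | 1 ; 33 | 1

Inner query: teams.id where city = 'Fresno'.
Outer: keep matches rows whose team_id is in that set.
Inner query → {2, 3}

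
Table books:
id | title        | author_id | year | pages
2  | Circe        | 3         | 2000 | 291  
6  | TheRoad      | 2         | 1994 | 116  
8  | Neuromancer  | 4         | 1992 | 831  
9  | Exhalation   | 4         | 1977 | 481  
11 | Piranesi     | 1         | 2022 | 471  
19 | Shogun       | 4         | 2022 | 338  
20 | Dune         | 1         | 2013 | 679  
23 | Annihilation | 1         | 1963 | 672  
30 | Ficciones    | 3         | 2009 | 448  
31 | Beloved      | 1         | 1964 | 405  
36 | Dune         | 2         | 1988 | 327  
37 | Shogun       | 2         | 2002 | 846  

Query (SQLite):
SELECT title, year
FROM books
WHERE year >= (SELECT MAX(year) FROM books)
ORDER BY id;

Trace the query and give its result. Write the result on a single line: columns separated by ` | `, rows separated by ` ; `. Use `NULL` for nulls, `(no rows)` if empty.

Piranesi | 2022 ; Shogun | 2022

Scalar subquery: MAX(year) over all books rows = 2022.
Keep rows where year >= that value.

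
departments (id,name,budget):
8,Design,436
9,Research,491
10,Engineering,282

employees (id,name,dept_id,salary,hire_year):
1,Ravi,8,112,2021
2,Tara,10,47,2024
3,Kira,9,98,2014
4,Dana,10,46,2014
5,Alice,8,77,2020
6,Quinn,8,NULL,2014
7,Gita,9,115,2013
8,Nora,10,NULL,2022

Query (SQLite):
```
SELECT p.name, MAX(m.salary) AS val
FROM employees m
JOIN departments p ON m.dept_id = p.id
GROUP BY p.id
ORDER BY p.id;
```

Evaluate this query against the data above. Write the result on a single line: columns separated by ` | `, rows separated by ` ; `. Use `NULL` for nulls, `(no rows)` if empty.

Design | 112 ; Research | 115 ; Engineering | 47

Join each employees row to its departments via dept_id.
Group joined rows by departments.id; compute MAX(m.salary) per group.
  8: ids {1, 5, 6} → MAX(m.salary)=112
  9: ids {3, 7} → MAX(m.salary)=115
  10: ids {2, 4, 8} → MAX(m.salary)=47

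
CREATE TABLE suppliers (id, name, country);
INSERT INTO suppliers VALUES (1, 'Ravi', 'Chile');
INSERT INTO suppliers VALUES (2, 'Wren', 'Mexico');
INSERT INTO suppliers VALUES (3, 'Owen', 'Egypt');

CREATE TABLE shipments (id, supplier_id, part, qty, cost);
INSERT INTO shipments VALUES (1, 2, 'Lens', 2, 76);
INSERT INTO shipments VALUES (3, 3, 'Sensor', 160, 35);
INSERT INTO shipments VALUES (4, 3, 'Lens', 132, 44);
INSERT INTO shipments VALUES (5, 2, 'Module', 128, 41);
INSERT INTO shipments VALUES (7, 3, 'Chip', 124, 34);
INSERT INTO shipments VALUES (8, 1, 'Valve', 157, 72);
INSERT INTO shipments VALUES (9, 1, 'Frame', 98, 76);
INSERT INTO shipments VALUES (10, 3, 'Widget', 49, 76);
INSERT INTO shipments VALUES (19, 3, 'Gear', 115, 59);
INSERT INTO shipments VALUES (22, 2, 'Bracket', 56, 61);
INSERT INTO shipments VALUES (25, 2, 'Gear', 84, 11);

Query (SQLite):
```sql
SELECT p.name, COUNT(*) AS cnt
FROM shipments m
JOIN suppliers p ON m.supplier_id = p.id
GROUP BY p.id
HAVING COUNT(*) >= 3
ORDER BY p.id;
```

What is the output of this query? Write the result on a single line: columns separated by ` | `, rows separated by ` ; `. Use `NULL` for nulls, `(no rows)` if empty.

Wren | 4 ; Owen | 5

Join each shipments row to its suppliers via supplier_id.
Group joined rows by suppliers.id; compute COUNT(*) per group.
HAVING: keep groups with count ≥ 3.
  1: ids {8, 9} → COUNT(*)=2
  2: ids {1, 5, 22, 25} → COUNT(*)=4
  3: ids {3, 4, 7, 10, 19} → COUNT(*)=5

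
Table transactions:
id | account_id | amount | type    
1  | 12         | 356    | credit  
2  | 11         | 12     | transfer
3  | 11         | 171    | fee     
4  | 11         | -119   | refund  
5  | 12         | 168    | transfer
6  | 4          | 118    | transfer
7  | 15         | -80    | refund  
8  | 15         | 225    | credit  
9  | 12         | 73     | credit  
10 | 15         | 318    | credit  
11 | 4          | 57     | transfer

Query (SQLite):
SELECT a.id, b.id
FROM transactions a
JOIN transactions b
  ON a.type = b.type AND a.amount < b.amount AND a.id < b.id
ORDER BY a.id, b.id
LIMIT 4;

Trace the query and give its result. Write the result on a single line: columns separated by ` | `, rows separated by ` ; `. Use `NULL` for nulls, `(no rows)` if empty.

2 | 5 ; 2 | 6 ; 2 | 11 ; 4 | 7

Pairs (a,b) with same type, a.amount < b.amount, a.id < b.id.
type groups: credit:{1,8,9,10} fee:{3} refund:{4,7} transfer:{2,5,6,11}
Ordered by (a.id, b.id); first 4.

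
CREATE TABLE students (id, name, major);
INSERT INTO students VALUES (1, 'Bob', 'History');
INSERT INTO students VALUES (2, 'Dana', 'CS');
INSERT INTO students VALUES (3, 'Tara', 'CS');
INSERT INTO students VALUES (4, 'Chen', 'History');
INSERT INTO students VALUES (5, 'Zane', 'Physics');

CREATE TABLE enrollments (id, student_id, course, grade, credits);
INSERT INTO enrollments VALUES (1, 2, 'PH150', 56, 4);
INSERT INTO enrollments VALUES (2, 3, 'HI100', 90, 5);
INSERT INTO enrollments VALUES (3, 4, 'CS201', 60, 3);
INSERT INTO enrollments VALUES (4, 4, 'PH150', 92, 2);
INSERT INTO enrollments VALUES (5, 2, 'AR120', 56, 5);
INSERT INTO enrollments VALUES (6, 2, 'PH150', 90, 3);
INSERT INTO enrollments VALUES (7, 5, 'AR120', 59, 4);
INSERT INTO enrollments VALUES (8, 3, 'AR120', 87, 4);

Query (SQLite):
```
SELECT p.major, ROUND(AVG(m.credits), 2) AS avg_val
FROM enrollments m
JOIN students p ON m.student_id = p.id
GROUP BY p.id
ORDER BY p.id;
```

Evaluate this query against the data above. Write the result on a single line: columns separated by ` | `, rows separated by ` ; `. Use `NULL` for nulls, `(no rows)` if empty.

Join each enrollments row to its students via student_id.
Group joined rows by students.id; compute ROUND(AVG(m.credits), 2) per group.
  2: ids {1, 5, 6} → ROUND(AVG(m.credits), 2)=4
  3: ids {2, 8} → ROUND(AVG(m.credits), 2)=4.5
  4: ids {3, 4} → ROUND(AVG(m.credits), 2)=2.5
  5: ids {7} → ROUND(AVG(m.credits), 2)=4

CS | 4 ; CS | 4.5 ; History | 2.5 ; Physics | 4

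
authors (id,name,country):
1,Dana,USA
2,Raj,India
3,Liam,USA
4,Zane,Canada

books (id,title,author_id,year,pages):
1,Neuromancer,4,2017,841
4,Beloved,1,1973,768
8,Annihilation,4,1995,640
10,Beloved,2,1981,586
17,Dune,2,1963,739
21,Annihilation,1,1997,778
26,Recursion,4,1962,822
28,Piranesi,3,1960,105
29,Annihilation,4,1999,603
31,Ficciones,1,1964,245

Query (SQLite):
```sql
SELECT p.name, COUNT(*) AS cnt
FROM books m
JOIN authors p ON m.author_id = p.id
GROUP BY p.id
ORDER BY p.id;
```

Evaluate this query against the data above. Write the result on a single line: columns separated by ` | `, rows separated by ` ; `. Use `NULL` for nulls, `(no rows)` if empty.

Dana | 3 ; Raj | 2 ; Liam | 1 ; Zane | 4

Join each books row to its authors via author_id.
Group joined rows by authors.id; compute COUNT(*) per group.
  1: ids {4, 21, 31} → COUNT(*)=3
  2: ids {10, 17} → COUNT(*)=2
  3: ids {28} → COUNT(*)=1
  4: ids {1, 8, 26, 29} → COUNT(*)=4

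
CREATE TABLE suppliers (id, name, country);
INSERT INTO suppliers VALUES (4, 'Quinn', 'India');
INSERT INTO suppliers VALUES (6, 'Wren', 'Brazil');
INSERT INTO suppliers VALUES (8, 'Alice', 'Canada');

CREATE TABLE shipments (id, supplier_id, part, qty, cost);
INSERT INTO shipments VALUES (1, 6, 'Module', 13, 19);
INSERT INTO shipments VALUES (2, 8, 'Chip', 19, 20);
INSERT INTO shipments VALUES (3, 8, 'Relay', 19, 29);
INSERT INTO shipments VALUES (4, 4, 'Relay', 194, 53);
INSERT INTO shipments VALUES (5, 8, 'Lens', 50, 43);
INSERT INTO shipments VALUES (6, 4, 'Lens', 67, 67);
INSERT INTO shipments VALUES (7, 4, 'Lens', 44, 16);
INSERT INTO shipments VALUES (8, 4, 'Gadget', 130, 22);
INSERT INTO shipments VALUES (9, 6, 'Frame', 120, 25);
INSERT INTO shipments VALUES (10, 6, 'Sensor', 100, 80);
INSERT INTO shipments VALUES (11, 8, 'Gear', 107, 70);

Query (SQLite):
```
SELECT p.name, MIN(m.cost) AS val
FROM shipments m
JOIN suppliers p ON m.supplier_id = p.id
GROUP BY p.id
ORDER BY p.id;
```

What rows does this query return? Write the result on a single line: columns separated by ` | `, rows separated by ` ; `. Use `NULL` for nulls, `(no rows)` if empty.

Quinn | 16 ; Wren | 19 ; Alice | 20

Join each shipments row to its suppliers via supplier_id.
Group joined rows by suppliers.id; compute MIN(m.cost) per group.
  4: ids {4, 6, 7, 8} → MIN(m.cost)=16
  6: ids {1, 9, 10} → MIN(m.cost)=19
  8: ids {2, 3, 5, 11} → MIN(m.cost)=20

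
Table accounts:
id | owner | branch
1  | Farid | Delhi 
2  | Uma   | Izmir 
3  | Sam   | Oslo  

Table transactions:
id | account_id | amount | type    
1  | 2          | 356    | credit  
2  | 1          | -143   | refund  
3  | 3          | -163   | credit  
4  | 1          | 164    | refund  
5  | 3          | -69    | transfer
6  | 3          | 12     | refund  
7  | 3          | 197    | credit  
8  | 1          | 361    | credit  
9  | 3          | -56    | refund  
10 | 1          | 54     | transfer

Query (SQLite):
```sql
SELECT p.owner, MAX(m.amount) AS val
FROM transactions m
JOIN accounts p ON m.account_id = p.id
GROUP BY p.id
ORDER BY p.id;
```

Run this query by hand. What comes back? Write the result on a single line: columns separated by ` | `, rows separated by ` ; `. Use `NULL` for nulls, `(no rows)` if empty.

Join each transactions row to its accounts via account_id.
Group joined rows by accounts.id; compute MAX(m.amount) per group.
  1: ids {2, 4, 8, 10} → MAX(m.amount)=361
  2: ids {1} → MAX(m.amount)=356
  3: ids {3, 5, 6, 7, 9} → MAX(m.amount)=197

Farid | 361 ; Uma | 356 ; Sam | 197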